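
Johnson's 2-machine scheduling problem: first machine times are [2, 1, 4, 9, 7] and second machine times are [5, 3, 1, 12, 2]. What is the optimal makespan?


Apply Johnson's rule:
  Group 1 (a <= b): [(2, 1, 3), (1, 2, 5), (4, 9, 12)]
  Group 2 (a > b): [(5, 7, 2), (3, 4, 1)]
Optimal job order: [2, 1, 4, 5, 3]
Schedule:
  Job 2: M1 done at 1, M2 done at 4
  Job 1: M1 done at 3, M2 done at 9
  Job 4: M1 done at 12, M2 done at 24
  Job 5: M1 done at 19, M2 done at 26
  Job 3: M1 done at 23, M2 done at 27
Makespan = 27

27


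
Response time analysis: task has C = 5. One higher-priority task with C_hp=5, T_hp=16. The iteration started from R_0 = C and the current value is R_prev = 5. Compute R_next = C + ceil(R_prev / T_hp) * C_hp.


R_next = C + ceil(R_prev / T_hp) * C_hp
ceil(5 / 16) = ceil(0.3125) = 1
Interference = 1 * 5 = 5
R_next = 5 + 5 = 10

10


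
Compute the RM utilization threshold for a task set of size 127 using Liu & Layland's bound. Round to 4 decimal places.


Compute 2^(1/127) = 1.0054727730
Subtract 1: 1.0054727730 - 1 = 0.0054727730
Multiply by n: 127 * 0.0054727730 = 0.6950421710
Round to 4 dp: 0.6950

0.6950


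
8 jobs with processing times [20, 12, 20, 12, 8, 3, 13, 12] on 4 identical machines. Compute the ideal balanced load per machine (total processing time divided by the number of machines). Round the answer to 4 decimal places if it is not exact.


Total processing time = 20 + 12 + 20 + 12 + 8 + 3 + 13 + 12 = 100
Number of machines = 4
Ideal balanced load = 100 / 4 = 25.0

25.0


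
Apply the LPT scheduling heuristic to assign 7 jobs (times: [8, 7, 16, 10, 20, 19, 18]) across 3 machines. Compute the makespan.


Sort jobs in decreasing order (LPT): [20, 19, 18, 16, 10, 8, 7]
Assign each job to the least loaded machine:
  Machine 1: jobs [20, 8, 7], load = 35
  Machine 2: jobs [19, 10], load = 29
  Machine 3: jobs [18, 16], load = 34
Makespan = max load = 35

35


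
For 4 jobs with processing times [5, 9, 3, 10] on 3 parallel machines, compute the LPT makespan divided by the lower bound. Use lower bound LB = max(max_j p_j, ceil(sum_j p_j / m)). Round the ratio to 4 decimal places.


LPT order: [10, 9, 5, 3]
Machine loads after assignment: [10, 9, 8]
LPT makespan = 10
Lower bound = max(max_job, ceil(total/3)) = max(10, 9) = 10
Ratio = 10 / 10 = 1.0

1.0


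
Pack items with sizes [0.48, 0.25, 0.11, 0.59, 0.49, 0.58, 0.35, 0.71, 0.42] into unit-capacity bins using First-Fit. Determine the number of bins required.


Place items sequentially using First-Fit:
  Item 0.48 -> new Bin 1
  Item 0.25 -> Bin 1 (now 0.73)
  Item 0.11 -> Bin 1 (now 0.84)
  Item 0.59 -> new Bin 2
  Item 0.49 -> new Bin 3
  Item 0.58 -> new Bin 4
  Item 0.35 -> Bin 2 (now 0.94)
  Item 0.71 -> new Bin 5
  Item 0.42 -> Bin 3 (now 0.91)
Total bins used = 5

5


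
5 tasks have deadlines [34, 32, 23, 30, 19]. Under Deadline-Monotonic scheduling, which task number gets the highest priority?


Sort tasks by relative deadline (ascending):
  Task 5: deadline = 19
  Task 3: deadline = 23
  Task 4: deadline = 30
  Task 2: deadline = 32
  Task 1: deadline = 34
Priority order (highest first): [5, 3, 4, 2, 1]
Highest priority task = 5

5


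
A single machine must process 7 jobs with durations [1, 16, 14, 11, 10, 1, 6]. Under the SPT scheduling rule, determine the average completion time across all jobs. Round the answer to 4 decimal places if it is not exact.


Sort jobs by processing time (SPT order): [1, 1, 6, 10, 11, 14, 16]
Compute completion times sequentially:
  Job 1: processing = 1, completes at 1
  Job 2: processing = 1, completes at 2
  Job 3: processing = 6, completes at 8
  Job 4: processing = 10, completes at 18
  Job 5: processing = 11, completes at 29
  Job 6: processing = 14, completes at 43
  Job 7: processing = 16, completes at 59
Sum of completion times = 160
Average completion time = 160/7 = 22.8571

22.8571


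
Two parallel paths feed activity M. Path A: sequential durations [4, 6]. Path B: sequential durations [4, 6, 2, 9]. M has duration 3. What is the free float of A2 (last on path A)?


ES(A2) = sum of predecessors on chain A = 4
EF(A2) = ES + duration = 4 + 6 = 10
Successor of A2 is M. ES(M) = max(sum(A), sum(B)) = max(10, 21) = 21
Free float = ES(successor) - EF(current) = 21 - 10 = 11

11


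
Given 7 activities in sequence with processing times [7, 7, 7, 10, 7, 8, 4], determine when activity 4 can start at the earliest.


Activity 4 starts after activities 1 through 3 complete.
Predecessor durations: [7, 7, 7]
ES = 7 + 7 + 7 = 21

21


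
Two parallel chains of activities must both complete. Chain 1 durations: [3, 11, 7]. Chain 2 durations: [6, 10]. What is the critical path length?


Path A total = 3 + 11 + 7 = 21
Path B total = 6 + 10 = 16
Critical path = longest path = max(21, 16) = 21

21


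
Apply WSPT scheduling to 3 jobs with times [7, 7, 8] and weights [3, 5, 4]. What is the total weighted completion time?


Compute p/w ratios and sort ascending (WSPT): [(7, 5), (8, 4), (7, 3)]
Compute weighted completion times:
  Job (p=7,w=5): C=7, w*C=5*7=35
  Job (p=8,w=4): C=15, w*C=4*15=60
  Job (p=7,w=3): C=22, w*C=3*22=66
Total weighted completion time = 161

161


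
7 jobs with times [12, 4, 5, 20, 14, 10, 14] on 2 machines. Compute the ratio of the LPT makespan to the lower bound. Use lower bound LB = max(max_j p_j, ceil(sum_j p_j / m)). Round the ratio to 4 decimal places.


LPT order: [20, 14, 14, 12, 10, 5, 4]
Machine loads after assignment: [41, 38]
LPT makespan = 41
Lower bound = max(max_job, ceil(total/2)) = max(20, 40) = 40
Ratio = 41 / 40 = 1.025

1.025


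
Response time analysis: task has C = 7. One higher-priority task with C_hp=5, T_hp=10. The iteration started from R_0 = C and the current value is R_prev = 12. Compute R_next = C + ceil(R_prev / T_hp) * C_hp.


R_next = C + ceil(R_prev / T_hp) * C_hp
ceil(12 / 10) = ceil(1.2) = 2
Interference = 2 * 5 = 10
R_next = 7 + 10 = 17

17


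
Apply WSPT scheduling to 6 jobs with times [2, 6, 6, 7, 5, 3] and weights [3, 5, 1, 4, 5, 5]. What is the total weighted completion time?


Compute p/w ratios and sort ascending (WSPT): [(3, 5), (2, 3), (5, 5), (6, 5), (7, 4), (6, 1)]
Compute weighted completion times:
  Job (p=3,w=5): C=3, w*C=5*3=15
  Job (p=2,w=3): C=5, w*C=3*5=15
  Job (p=5,w=5): C=10, w*C=5*10=50
  Job (p=6,w=5): C=16, w*C=5*16=80
  Job (p=7,w=4): C=23, w*C=4*23=92
  Job (p=6,w=1): C=29, w*C=1*29=29
Total weighted completion time = 281

281


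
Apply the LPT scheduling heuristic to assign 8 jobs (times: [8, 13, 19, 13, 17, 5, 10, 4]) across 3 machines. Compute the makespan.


Sort jobs in decreasing order (LPT): [19, 17, 13, 13, 10, 8, 5, 4]
Assign each job to the least loaded machine:
  Machine 1: jobs [19, 8, 4], load = 31
  Machine 2: jobs [17, 10], load = 27
  Machine 3: jobs [13, 13, 5], load = 31
Makespan = max load = 31

31


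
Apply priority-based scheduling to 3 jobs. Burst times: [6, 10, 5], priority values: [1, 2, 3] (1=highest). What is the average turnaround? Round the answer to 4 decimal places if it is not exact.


Sort by priority (ascending = highest first):
Order: [(1, 6), (2, 10), (3, 5)]
Completion times:
  Priority 1, burst=6, C=6
  Priority 2, burst=10, C=16
  Priority 3, burst=5, C=21
Average turnaround = 43/3 = 14.3333

14.3333


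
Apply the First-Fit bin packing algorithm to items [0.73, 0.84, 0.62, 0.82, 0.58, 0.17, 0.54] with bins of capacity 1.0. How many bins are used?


Place items sequentially using First-Fit:
  Item 0.73 -> new Bin 1
  Item 0.84 -> new Bin 2
  Item 0.62 -> new Bin 3
  Item 0.82 -> new Bin 4
  Item 0.58 -> new Bin 5
  Item 0.17 -> Bin 1 (now 0.9)
  Item 0.54 -> new Bin 6
Total bins used = 6

6


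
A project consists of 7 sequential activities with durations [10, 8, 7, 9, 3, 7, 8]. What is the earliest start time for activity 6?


Activity 6 starts after activities 1 through 5 complete.
Predecessor durations: [10, 8, 7, 9, 3]
ES = 10 + 8 + 7 + 9 + 3 = 37

37


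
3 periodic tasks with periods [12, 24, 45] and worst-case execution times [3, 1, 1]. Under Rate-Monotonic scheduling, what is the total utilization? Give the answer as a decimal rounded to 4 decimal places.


Compute individual utilizations (exact fractions):
  Task 1: C/T = 3/12 = 1/4 (approx. 0.25)
  Task 2: C/T = 1/24 (approx. 0.0417)
  Task 3: C/T = 1/45 (approx. 0.0222)
Total utilization U = 1/4 + 1/24 + 1/45 = 113/360
Rounded to 4 decimal places: U = 0.3139
RM (Liu & Layland) bound for 3 tasks = 0.779763; compare with U = 113/360 (approx. 0.313889)
U <= bound, so schedulable by RM sufficient condition.

0.3139


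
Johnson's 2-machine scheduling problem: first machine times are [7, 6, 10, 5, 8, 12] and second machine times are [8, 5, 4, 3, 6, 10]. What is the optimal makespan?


Apply Johnson's rule:
  Group 1 (a <= b): [(1, 7, 8)]
  Group 2 (a > b): [(6, 12, 10), (5, 8, 6), (2, 6, 5), (3, 10, 4), (4, 5, 3)]
Optimal job order: [1, 6, 5, 2, 3, 4]
Schedule:
  Job 1: M1 done at 7, M2 done at 15
  Job 6: M1 done at 19, M2 done at 29
  Job 5: M1 done at 27, M2 done at 35
  Job 2: M1 done at 33, M2 done at 40
  Job 3: M1 done at 43, M2 done at 47
  Job 4: M1 done at 48, M2 done at 51
Makespan = 51

51


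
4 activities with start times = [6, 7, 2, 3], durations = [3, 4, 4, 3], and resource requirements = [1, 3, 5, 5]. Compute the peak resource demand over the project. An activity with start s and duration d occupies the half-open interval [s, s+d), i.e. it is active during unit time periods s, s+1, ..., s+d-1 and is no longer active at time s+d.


Each activity i is active on [start_i, start_i + duration_i).
Compute total resource usage per time slot:
  t=0: active resources = [], total = 0
  t=1: active resources = [], total = 0
  t=2: active resources = [5], total = 5
  t=3: active resources = [5, 5], total = 10
  t=4: active resources = [5, 5], total = 10
  t=5: active resources = [5, 5], total = 10
  t=6: active resources = [1], total = 1
  t=7: active resources = [1, 3], total = 4
  t=8: active resources = [1, 3], total = 4
  t=9: active resources = [3], total = 3
  t=10: active resources = [3], total = 3
Peak resource demand = 10

10


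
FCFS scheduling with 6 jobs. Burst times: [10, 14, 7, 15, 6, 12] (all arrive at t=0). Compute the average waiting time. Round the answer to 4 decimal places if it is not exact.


FCFS order (as given): [10, 14, 7, 15, 6, 12]
Waiting times:
  Job 1: wait = 0
  Job 2: wait = 10
  Job 3: wait = 24
  Job 4: wait = 31
  Job 5: wait = 46
  Job 6: wait = 52
Sum of waiting times = 163
Average waiting time = 163/6 = 27.1667

27.1667


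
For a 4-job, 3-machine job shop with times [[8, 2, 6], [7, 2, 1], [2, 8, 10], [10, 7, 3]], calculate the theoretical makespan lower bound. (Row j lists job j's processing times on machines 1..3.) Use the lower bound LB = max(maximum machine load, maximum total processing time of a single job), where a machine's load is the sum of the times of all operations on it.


Machine loads:
  Machine 1: 8 + 7 + 2 + 10 = 27
  Machine 2: 2 + 2 + 8 + 7 = 19
  Machine 3: 6 + 1 + 10 + 3 = 20
Max machine load = 27
Job totals:
  Job 1: 16
  Job 2: 10
  Job 3: 20
  Job 4: 20
Max job total = 20
Lower bound = max(27, 20) = 27

27


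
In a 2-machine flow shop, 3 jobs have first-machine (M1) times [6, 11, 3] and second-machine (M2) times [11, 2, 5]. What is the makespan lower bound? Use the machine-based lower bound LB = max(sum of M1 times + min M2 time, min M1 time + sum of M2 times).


LB1 = sum(M1 times) + min(M2 times) = 20 + 2 = 22
LB2 = min(M1 times) + sum(M2 times) = 3 + 18 = 21
Lower bound = max(LB1, LB2) = max(22, 21) = 22

22


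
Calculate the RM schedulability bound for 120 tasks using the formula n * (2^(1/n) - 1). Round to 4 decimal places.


Compute 2^(1/120) = 1.0057929411
Subtract 1: 1.0057929411 - 1 = 0.0057929411
Multiply by n: 120 * 0.0057929411 = 0.6951529320
Round to 4 dp: 0.6952

0.6952


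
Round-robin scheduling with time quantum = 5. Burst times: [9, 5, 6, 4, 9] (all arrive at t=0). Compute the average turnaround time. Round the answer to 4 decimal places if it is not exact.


Time quantum = 5
Execution trace:
  J1 runs 5 units, time = 5
  J2 runs 5 units, time = 10
  J3 runs 5 units, time = 15
  J4 runs 4 units, time = 19
  J5 runs 5 units, time = 24
  J1 runs 4 units, time = 28
  J3 runs 1 units, time = 29
  J5 runs 4 units, time = 33
Finish times: [28, 10, 29, 19, 33]
Average turnaround = 119/5 = 23.8

23.8


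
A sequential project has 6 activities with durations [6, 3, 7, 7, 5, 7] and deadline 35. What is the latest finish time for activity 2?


LF(activity 2) = deadline - sum of successor durations
Successors: activities 3 through 6 with durations [7, 7, 5, 7]
Sum of successor durations = 26
LF = 35 - 26 = 9

9


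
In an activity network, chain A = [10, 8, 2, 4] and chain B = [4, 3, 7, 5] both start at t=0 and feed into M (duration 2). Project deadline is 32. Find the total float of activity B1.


Forward pass: ES(B1) = sum of predecessors on chain B = 0
EF = ES + duration = 0 + 4 = 4
Backward pass: LF(M) = deadline = 32; LS(M) = 32 - 2 = 30
LF(B1) = LS(M) - sum(successors on chain B) = 30 - 15 = 15
LS = LF - duration = 15 - 4 = 11
Total float = LS - ES = 11 - 0 = 11

11


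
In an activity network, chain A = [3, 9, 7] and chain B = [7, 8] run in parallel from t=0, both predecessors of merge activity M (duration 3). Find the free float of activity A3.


ES(A3) = sum of predecessors on chain A = 12
EF(A3) = ES + duration = 12 + 7 = 19
Successor of A3 is M. ES(M) = max(sum(A), sum(B)) = max(19, 15) = 19
Free float = ES(successor) - EF(current) = 19 - 19 = 0

0


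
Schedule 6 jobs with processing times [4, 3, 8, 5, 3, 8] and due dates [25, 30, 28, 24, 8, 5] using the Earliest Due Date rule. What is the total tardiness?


Sort by due date (EDD order): [(8, 5), (3, 8), (5, 24), (4, 25), (8, 28), (3, 30)]
Compute completion times and tardiness:
  Job 1: p=8, d=5, C=8, tardiness=max(0,8-5)=3
  Job 2: p=3, d=8, C=11, tardiness=max(0,11-8)=3
  Job 3: p=5, d=24, C=16, tardiness=max(0,16-24)=0
  Job 4: p=4, d=25, C=20, tardiness=max(0,20-25)=0
  Job 5: p=8, d=28, C=28, tardiness=max(0,28-28)=0
  Job 6: p=3, d=30, C=31, tardiness=max(0,31-30)=1
Total tardiness = 7

7


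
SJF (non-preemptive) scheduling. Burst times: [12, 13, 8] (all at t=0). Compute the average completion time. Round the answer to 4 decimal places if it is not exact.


SJF order (ascending): [8, 12, 13]
Completion times:
  Job 1: burst=8, C=8
  Job 2: burst=12, C=20
  Job 3: burst=13, C=33
Average completion = 61/3 = 20.3333

20.3333


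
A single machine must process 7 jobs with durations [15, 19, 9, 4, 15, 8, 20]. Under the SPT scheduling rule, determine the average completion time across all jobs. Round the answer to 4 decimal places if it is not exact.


Sort jobs by processing time (SPT order): [4, 8, 9, 15, 15, 19, 20]
Compute completion times sequentially:
  Job 1: processing = 4, completes at 4
  Job 2: processing = 8, completes at 12
  Job 3: processing = 9, completes at 21
  Job 4: processing = 15, completes at 36
  Job 5: processing = 15, completes at 51
  Job 6: processing = 19, completes at 70
  Job 7: processing = 20, completes at 90
Sum of completion times = 284
Average completion time = 284/7 = 40.5714

40.5714


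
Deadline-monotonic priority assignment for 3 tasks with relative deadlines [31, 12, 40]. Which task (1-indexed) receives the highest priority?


Sort tasks by relative deadline (ascending):
  Task 2: deadline = 12
  Task 1: deadline = 31
  Task 3: deadline = 40
Priority order (highest first): [2, 1, 3]
Highest priority task = 2

2


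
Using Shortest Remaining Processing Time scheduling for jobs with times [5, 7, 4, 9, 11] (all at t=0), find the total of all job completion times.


Since all jobs arrive at t=0, SRPT equals SPT ordering.
SPT order: [4, 5, 7, 9, 11]
Completion times:
  Job 1: p=4, C=4
  Job 2: p=5, C=9
  Job 3: p=7, C=16
  Job 4: p=9, C=25
  Job 5: p=11, C=36
Total completion time = 4 + 9 + 16 + 25 + 36 = 90

90


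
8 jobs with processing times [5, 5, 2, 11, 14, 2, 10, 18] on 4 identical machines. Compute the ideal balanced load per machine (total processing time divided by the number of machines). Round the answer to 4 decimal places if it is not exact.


Total processing time = 5 + 5 + 2 + 11 + 14 + 2 + 10 + 18 = 67
Number of machines = 4
Ideal balanced load = 67 / 4 = 16.75

16.75


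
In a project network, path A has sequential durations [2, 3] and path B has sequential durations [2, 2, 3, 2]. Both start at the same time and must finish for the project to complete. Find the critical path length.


Path A total = 2 + 3 = 5
Path B total = 2 + 2 + 3 + 2 = 9
Critical path = longest path = max(5, 9) = 9

9


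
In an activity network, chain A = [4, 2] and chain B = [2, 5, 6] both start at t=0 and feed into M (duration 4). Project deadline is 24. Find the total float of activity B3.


Forward pass: ES(B3) = sum of predecessors on chain B = 7
EF = ES + duration = 7 + 6 = 13
Backward pass: LF(M) = deadline = 24; LS(M) = 24 - 4 = 20
LF(B3) = LS(M) - sum(successors on chain B) = 20 - 0 = 20
LS = LF - duration = 20 - 6 = 14
Total float = LS - ES = 14 - 7 = 7

7


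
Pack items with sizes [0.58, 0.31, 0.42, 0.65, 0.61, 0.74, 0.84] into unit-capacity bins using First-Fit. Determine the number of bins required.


Place items sequentially using First-Fit:
  Item 0.58 -> new Bin 1
  Item 0.31 -> Bin 1 (now 0.89)
  Item 0.42 -> new Bin 2
  Item 0.65 -> new Bin 3
  Item 0.61 -> new Bin 4
  Item 0.74 -> new Bin 5
  Item 0.84 -> new Bin 6
Total bins used = 6

6


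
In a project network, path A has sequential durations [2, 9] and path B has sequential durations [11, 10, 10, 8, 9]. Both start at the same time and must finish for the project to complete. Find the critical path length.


Path A total = 2 + 9 = 11
Path B total = 11 + 10 + 10 + 8 + 9 = 48
Critical path = longest path = max(11, 48) = 48

48


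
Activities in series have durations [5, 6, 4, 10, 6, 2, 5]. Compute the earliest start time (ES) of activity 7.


Activity 7 starts after activities 1 through 6 complete.
Predecessor durations: [5, 6, 4, 10, 6, 2]
ES = 5 + 6 + 4 + 10 + 6 + 2 = 33

33


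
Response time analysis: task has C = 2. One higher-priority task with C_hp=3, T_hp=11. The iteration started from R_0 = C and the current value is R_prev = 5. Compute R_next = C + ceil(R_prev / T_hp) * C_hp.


R_next = C + ceil(R_prev / T_hp) * C_hp
ceil(5 / 11) = ceil(0.4545) = 1
Interference = 1 * 3 = 3
R_next = 2 + 3 = 5
R_next = R_prev, so the iteration has converged (response time = 5).

5


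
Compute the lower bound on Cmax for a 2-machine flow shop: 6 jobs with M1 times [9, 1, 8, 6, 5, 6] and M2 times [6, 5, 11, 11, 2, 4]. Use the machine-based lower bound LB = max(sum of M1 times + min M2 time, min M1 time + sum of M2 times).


LB1 = sum(M1 times) + min(M2 times) = 35 + 2 = 37
LB2 = min(M1 times) + sum(M2 times) = 1 + 39 = 40
Lower bound = max(LB1, LB2) = max(37, 40) = 40

40


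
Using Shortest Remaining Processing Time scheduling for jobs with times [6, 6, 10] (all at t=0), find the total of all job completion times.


Since all jobs arrive at t=0, SRPT equals SPT ordering.
SPT order: [6, 6, 10]
Completion times:
  Job 1: p=6, C=6
  Job 2: p=6, C=12
  Job 3: p=10, C=22
Total completion time = 6 + 12 + 22 = 40

40


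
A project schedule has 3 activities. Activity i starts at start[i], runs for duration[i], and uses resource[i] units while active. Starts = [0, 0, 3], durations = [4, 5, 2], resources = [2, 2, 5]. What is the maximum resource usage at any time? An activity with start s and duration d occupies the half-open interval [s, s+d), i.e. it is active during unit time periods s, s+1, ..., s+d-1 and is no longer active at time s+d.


Each activity i is active on [start_i, start_i + duration_i).
Compute total resource usage per time slot:
  t=0: active resources = [2, 2], total = 4
  t=1: active resources = [2, 2], total = 4
  t=2: active resources = [2, 2], total = 4
  t=3: active resources = [2, 2, 5], total = 9
  t=4: active resources = [2, 5], total = 7
Peak resource demand = 9

9


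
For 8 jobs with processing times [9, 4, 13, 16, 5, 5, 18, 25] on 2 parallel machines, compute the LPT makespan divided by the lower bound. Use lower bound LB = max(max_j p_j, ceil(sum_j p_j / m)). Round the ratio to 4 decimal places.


LPT order: [25, 18, 16, 13, 9, 5, 5, 4]
Machine loads after assignment: [48, 47]
LPT makespan = 48
Lower bound = max(max_job, ceil(total/2)) = max(25, 48) = 48
Ratio = 48 / 48 = 1.0

1.0


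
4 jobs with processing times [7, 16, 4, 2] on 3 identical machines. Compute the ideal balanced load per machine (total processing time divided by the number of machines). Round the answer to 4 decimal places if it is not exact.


Total processing time = 7 + 16 + 4 + 2 = 29
Number of machines = 3
Ideal balanced load = 29 / 3 = 9.6667

9.6667


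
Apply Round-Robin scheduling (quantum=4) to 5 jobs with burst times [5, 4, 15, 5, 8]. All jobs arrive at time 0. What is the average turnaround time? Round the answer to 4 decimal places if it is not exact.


Time quantum = 4
Execution trace:
  J1 runs 4 units, time = 4
  J2 runs 4 units, time = 8
  J3 runs 4 units, time = 12
  J4 runs 4 units, time = 16
  J5 runs 4 units, time = 20
  J1 runs 1 units, time = 21
  J3 runs 4 units, time = 25
  J4 runs 1 units, time = 26
  J5 runs 4 units, time = 30
  J3 runs 4 units, time = 34
  J3 runs 3 units, time = 37
Finish times: [21, 8, 37, 26, 30]
Average turnaround = 122/5 = 24.4

24.4


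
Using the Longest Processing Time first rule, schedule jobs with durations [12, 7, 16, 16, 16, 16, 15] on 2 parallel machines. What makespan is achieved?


Sort jobs in decreasing order (LPT): [16, 16, 16, 16, 15, 12, 7]
Assign each job to the least loaded machine:
  Machine 1: jobs [16, 16, 15], load = 47
  Machine 2: jobs [16, 16, 12, 7], load = 51
Makespan = max load = 51

51


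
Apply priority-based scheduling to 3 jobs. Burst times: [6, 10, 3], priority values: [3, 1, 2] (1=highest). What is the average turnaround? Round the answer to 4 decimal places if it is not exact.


Sort by priority (ascending = highest first):
Order: [(1, 10), (2, 3), (3, 6)]
Completion times:
  Priority 1, burst=10, C=10
  Priority 2, burst=3, C=13
  Priority 3, burst=6, C=19
Average turnaround = 42/3 = 14.0

14.0


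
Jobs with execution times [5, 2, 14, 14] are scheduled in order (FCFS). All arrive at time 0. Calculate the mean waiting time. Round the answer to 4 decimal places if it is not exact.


FCFS order (as given): [5, 2, 14, 14]
Waiting times:
  Job 1: wait = 0
  Job 2: wait = 5
  Job 3: wait = 7
  Job 4: wait = 21
Sum of waiting times = 33
Average waiting time = 33/4 = 8.25

8.25


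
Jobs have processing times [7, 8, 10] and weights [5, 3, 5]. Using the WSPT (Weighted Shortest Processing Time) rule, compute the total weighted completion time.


Compute p/w ratios and sort ascending (WSPT): [(7, 5), (10, 5), (8, 3)]
Compute weighted completion times:
  Job (p=7,w=5): C=7, w*C=5*7=35
  Job (p=10,w=5): C=17, w*C=5*17=85
  Job (p=8,w=3): C=25, w*C=3*25=75
Total weighted completion time = 195

195


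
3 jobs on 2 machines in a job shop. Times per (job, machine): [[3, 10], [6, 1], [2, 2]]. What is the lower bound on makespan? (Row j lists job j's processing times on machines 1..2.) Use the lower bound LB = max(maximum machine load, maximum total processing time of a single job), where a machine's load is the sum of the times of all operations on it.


Machine loads:
  Machine 1: 3 + 6 + 2 = 11
  Machine 2: 10 + 1 + 2 = 13
Max machine load = 13
Job totals:
  Job 1: 13
  Job 2: 7
  Job 3: 4
Max job total = 13
Lower bound = max(13, 13) = 13

13


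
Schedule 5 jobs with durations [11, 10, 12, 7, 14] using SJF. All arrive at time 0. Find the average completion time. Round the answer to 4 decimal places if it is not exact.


SJF order (ascending): [7, 10, 11, 12, 14]
Completion times:
  Job 1: burst=7, C=7
  Job 2: burst=10, C=17
  Job 3: burst=11, C=28
  Job 4: burst=12, C=40
  Job 5: burst=14, C=54
Average completion = 146/5 = 29.2

29.2


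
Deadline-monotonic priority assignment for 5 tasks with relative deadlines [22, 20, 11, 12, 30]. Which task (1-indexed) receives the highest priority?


Sort tasks by relative deadline (ascending):
  Task 3: deadline = 11
  Task 4: deadline = 12
  Task 2: deadline = 20
  Task 1: deadline = 22
  Task 5: deadline = 30
Priority order (highest first): [3, 4, 2, 1, 5]
Highest priority task = 3

3


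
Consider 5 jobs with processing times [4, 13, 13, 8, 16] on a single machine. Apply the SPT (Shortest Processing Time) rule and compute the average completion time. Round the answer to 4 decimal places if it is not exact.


Sort jobs by processing time (SPT order): [4, 8, 13, 13, 16]
Compute completion times sequentially:
  Job 1: processing = 4, completes at 4
  Job 2: processing = 8, completes at 12
  Job 3: processing = 13, completes at 25
  Job 4: processing = 13, completes at 38
  Job 5: processing = 16, completes at 54
Sum of completion times = 133
Average completion time = 133/5 = 26.6

26.6


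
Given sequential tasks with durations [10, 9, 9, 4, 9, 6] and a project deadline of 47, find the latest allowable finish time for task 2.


LF(activity 2) = deadline - sum of successor durations
Successors: activities 3 through 6 with durations [9, 4, 9, 6]
Sum of successor durations = 28
LF = 47 - 28 = 19

19


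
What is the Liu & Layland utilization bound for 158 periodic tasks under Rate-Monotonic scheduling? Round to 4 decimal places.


Compute 2^(1/158) = 1.0043966445
Subtract 1: 1.0043966445 - 1 = 0.0043966445
Multiply by n: 158 * 0.0043966445 = 0.6946698310
Round to 4 dp: 0.6947

0.6947


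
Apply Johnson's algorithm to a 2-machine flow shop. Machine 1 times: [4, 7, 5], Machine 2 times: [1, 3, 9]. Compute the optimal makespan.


Apply Johnson's rule:
  Group 1 (a <= b): [(3, 5, 9)]
  Group 2 (a > b): [(2, 7, 3), (1, 4, 1)]
Optimal job order: [3, 2, 1]
Schedule:
  Job 3: M1 done at 5, M2 done at 14
  Job 2: M1 done at 12, M2 done at 17
  Job 1: M1 done at 16, M2 done at 18
Makespan = 18

18


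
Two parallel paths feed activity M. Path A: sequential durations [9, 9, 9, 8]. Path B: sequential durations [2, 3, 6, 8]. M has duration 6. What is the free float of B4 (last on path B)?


ES(B4) = sum of predecessors on chain B = 11
EF(B4) = ES + duration = 11 + 8 = 19
Successor of B4 is M. ES(M) = max(sum(A), sum(B)) = max(35, 19) = 35
Free float = ES(successor) - EF(current) = 35 - 19 = 16

16


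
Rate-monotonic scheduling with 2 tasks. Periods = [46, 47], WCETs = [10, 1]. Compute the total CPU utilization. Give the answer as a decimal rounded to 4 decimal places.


Compute individual utilizations (exact fractions):
  Task 1: C/T = 10/46 = 5/23 (approx. 0.2174)
  Task 2: C/T = 1/47 (approx. 0.0213)
Total utilization U = 5/23 + 1/47 = 258/1081
Rounded to 4 decimal places: U = 0.2387
RM (Liu & Layland) bound for 2 tasks = 0.828427; compare with U = 258/1081 (approx. 0.238668)
U <= bound, so schedulable by RM sufficient condition.

0.2387


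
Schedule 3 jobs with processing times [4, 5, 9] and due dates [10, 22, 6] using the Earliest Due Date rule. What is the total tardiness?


Sort by due date (EDD order): [(9, 6), (4, 10), (5, 22)]
Compute completion times and tardiness:
  Job 1: p=9, d=6, C=9, tardiness=max(0,9-6)=3
  Job 2: p=4, d=10, C=13, tardiness=max(0,13-10)=3
  Job 3: p=5, d=22, C=18, tardiness=max(0,18-22)=0
Total tardiness = 6

6


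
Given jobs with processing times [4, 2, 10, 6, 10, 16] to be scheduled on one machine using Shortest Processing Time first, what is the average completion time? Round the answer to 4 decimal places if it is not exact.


Sort jobs by processing time (SPT order): [2, 4, 6, 10, 10, 16]
Compute completion times sequentially:
  Job 1: processing = 2, completes at 2
  Job 2: processing = 4, completes at 6
  Job 3: processing = 6, completes at 12
  Job 4: processing = 10, completes at 22
  Job 5: processing = 10, completes at 32
  Job 6: processing = 16, completes at 48
Sum of completion times = 122
Average completion time = 122/6 = 20.3333

20.3333


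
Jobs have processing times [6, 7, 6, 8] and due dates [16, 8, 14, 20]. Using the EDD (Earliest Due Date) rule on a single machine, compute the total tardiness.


Sort by due date (EDD order): [(7, 8), (6, 14), (6, 16), (8, 20)]
Compute completion times and tardiness:
  Job 1: p=7, d=8, C=7, tardiness=max(0,7-8)=0
  Job 2: p=6, d=14, C=13, tardiness=max(0,13-14)=0
  Job 3: p=6, d=16, C=19, tardiness=max(0,19-16)=3
  Job 4: p=8, d=20, C=27, tardiness=max(0,27-20)=7
Total tardiness = 10

10


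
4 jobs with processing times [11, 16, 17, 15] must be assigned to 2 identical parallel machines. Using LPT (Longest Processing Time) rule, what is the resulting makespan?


Sort jobs in decreasing order (LPT): [17, 16, 15, 11]
Assign each job to the least loaded machine:
  Machine 1: jobs [17, 11], load = 28
  Machine 2: jobs [16, 15], load = 31
Makespan = max load = 31

31


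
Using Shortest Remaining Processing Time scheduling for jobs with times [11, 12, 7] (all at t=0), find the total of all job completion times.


Since all jobs arrive at t=0, SRPT equals SPT ordering.
SPT order: [7, 11, 12]
Completion times:
  Job 1: p=7, C=7
  Job 2: p=11, C=18
  Job 3: p=12, C=30
Total completion time = 7 + 18 + 30 = 55

55


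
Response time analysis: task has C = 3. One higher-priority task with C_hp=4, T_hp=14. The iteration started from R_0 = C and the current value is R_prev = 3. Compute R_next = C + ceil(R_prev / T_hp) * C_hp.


R_next = C + ceil(R_prev / T_hp) * C_hp
ceil(3 / 14) = ceil(0.2143) = 1
Interference = 1 * 4 = 4
R_next = 3 + 4 = 7

7


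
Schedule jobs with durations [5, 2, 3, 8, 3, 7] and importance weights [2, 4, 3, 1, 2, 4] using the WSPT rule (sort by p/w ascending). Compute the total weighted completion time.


Compute p/w ratios and sort ascending (WSPT): [(2, 4), (3, 3), (3, 2), (7, 4), (5, 2), (8, 1)]
Compute weighted completion times:
  Job (p=2,w=4): C=2, w*C=4*2=8
  Job (p=3,w=3): C=5, w*C=3*5=15
  Job (p=3,w=2): C=8, w*C=2*8=16
  Job (p=7,w=4): C=15, w*C=4*15=60
  Job (p=5,w=2): C=20, w*C=2*20=40
  Job (p=8,w=1): C=28, w*C=1*28=28
Total weighted completion time = 167

167


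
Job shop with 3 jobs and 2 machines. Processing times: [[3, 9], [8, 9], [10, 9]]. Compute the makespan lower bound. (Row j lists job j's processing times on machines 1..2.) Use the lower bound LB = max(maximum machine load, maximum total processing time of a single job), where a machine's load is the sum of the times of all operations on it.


Machine loads:
  Machine 1: 3 + 8 + 10 = 21
  Machine 2: 9 + 9 + 9 = 27
Max machine load = 27
Job totals:
  Job 1: 12
  Job 2: 17
  Job 3: 19
Max job total = 19
Lower bound = max(27, 19) = 27

27


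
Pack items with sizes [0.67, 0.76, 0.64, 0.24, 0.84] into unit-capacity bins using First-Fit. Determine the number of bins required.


Place items sequentially using First-Fit:
  Item 0.67 -> new Bin 1
  Item 0.76 -> new Bin 2
  Item 0.64 -> new Bin 3
  Item 0.24 -> Bin 1 (now 0.91)
  Item 0.84 -> new Bin 4
Total bins used = 4

4


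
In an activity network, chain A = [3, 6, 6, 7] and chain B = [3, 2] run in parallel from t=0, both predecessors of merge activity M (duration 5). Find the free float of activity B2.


ES(B2) = sum of predecessors on chain B = 3
EF(B2) = ES + duration = 3 + 2 = 5
Successor of B2 is M. ES(M) = max(sum(A), sum(B)) = max(22, 5) = 22
Free float = ES(successor) - EF(current) = 22 - 5 = 17

17


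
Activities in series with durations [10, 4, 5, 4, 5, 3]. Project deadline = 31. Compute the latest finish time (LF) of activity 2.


LF(activity 2) = deadline - sum of successor durations
Successors: activities 3 through 6 with durations [5, 4, 5, 3]
Sum of successor durations = 17
LF = 31 - 17 = 14

14


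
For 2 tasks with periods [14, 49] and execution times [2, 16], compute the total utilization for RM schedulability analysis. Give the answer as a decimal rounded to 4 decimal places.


Compute individual utilizations (exact fractions):
  Task 1: C/T = 2/14 = 1/7 (approx. 0.1429)
  Task 2: C/T = 16/49 (approx. 0.3265)
Total utilization U = 1/7 + 16/49 = 23/49
Rounded to 4 decimal places: U = 0.4694
RM (Liu & Layland) bound for 2 tasks = 0.828427; compare with U = 23/49 (approx. 0.469388)
U <= bound, so schedulable by RM sufficient condition.

0.4694


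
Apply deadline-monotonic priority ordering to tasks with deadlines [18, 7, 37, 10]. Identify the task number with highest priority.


Sort tasks by relative deadline (ascending):
  Task 2: deadline = 7
  Task 4: deadline = 10
  Task 1: deadline = 18
  Task 3: deadline = 37
Priority order (highest first): [2, 4, 1, 3]
Highest priority task = 2

2


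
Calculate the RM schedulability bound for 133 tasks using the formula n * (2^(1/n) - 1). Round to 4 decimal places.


Compute 2^(1/133) = 1.0052252371
Subtract 1: 1.0052252371 - 1 = 0.0052252371
Multiply by n: 133 * 0.0052252371 = 0.6949565343
Round to 4 dp: 0.6950

0.6950


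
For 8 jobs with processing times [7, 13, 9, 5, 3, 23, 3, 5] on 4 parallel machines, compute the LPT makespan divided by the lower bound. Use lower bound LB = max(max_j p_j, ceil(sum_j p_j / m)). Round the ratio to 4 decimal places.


LPT order: [23, 13, 9, 7, 5, 5, 3, 3]
Machine loads after assignment: [23, 16, 14, 15]
LPT makespan = 23
Lower bound = max(max_job, ceil(total/4)) = max(23, 17) = 23
Ratio = 23 / 23 = 1.0

1.0


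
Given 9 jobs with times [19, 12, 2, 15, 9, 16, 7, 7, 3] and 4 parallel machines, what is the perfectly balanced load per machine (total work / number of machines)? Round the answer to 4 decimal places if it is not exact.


Total processing time = 19 + 12 + 2 + 15 + 9 + 16 + 7 + 7 + 3 = 90
Number of machines = 4
Ideal balanced load = 90 / 4 = 22.5

22.5


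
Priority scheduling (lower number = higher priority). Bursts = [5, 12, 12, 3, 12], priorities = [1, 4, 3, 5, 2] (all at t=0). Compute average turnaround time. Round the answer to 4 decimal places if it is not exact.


Sort by priority (ascending = highest first):
Order: [(1, 5), (2, 12), (3, 12), (4, 12), (5, 3)]
Completion times:
  Priority 1, burst=5, C=5
  Priority 2, burst=12, C=17
  Priority 3, burst=12, C=29
  Priority 4, burst=12, C=41
  Priority 5, burst=3, C=44
Average turnaround = 136/5 = 27.2

27.2


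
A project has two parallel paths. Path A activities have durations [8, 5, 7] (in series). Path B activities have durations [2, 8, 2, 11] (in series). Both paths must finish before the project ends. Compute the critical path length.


Path A total = 8 + 5 + 7 = 20
Path B total = 2 + 8 + 2 + 11 = 23
Critical path = longest path = max(20, 23) = 23

23


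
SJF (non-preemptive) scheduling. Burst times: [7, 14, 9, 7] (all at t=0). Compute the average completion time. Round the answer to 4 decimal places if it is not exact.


SJF order (ascending): [7, 7, 9, 14]
Completion times:
  Job 1: burst=7, C=7
  Job 2: burst=7, C=14
  Job 3: burst=9, C=23
  Job 4: burst=14, C=37
Average completion = 81/4 = 20.25

20.25


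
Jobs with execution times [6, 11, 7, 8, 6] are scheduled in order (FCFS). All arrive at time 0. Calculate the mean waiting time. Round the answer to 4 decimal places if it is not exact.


FCFS order (as given): [6, 11, 7, 8, 6]
Waiting times:
  Job 1: wait = 0
  Job 2: wait = 6
  Job 3: wait = 17
  Job 4: wait = 24
  Job 5: wait = 32
Sum of waiting times = 79
Average waiting time = 79/5 = 15.8

15.8


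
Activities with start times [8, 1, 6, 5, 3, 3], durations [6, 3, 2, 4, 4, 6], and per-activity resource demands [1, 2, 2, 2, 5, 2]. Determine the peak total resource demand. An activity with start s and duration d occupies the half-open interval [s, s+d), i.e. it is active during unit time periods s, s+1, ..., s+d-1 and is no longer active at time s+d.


Each activity i is active on [start_i, start_i + duration_i).
Compute total resource usage per time slot:
  t=0: active resources = [], total = 0
  t=1: active resources = [2], total = 2
  t=2: active resources = [2], total = 2
  t=3: active resources = [2, 5, 2], total = 9
  t=4: active resources = [5, 2], total = 7
  t=5: active resources = [2, 5, 2], total = 9
  t=6: active resources = [2, 2, 5, 2], total = 11
  t=7: active resources = [2, 2, 2], total = 6
  t=8: active resources = [1, 2, 2], total = 5
  t=9: active resources = [1], total = 1
  t=10: active resources = [1], total = 1
  t=11: active resources = [1], total = 1
  t=12: active resources = [1], total = 1
  t=13: active resources = [1], total = 1
Peak resource demand = 11

11


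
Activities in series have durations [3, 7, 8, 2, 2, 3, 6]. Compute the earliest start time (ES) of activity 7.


Activity 7 starts after activities 1 through 6 complete.
Predecessor durations: [3, 7, 8, 2, 2, 3]
ES = 3 + 7 + 8 + 2 + 2 + 3 = 25

25


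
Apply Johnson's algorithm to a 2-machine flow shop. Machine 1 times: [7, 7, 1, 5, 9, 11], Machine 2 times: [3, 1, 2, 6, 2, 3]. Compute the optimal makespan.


Apply Johnson's rule:
  Group 1 (a <= b): [(3, 1, 2), (4, 5, 6)]
  Group 2 (a > b): [(1, 7, 3), (6, 11, 3), (5, 9, 2), (2, 7, 1)]
Optimal job order: [3, 4, 1, 6, 5, 2]
Schedule:
  Job 3: M1 done at 1, M2 done at 3
  Job 4: M1 done at 6, M2 done at 12
  Job 1: M1 done at 13, M2 done at 16
  Job 6: M1 done at 24, M2 done at 27
  Job 5: M1 done at 33, M2 done at 35
  Job 2: M1 done at 40, M2 done at 41
Makespan = 41

41


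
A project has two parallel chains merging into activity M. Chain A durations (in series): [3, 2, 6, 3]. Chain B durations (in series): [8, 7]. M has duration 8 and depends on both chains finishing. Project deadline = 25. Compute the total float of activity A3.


Forward pass: ES(A3) = sum of predecessors on chain A = 5
EF = ES + duration = 5 + 6 = 11
Backward pass: LF(M) = deadline = 25; LS(M) = 25 - 8 = 17
LF(A3) = LS(M) - sum(successors on chain A) = 17 - 3 = 14
LS = LF - duration = 14 - 6 = 8
Total float = LS - ES = 8 - 5 = 3

3


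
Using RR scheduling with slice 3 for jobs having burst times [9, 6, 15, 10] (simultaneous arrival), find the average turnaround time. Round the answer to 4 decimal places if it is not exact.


Time quantum = 3
Execution trace:
  J1 runs 3 units, time = 3
  J2 runs 3 units, time = 6
  J3 runs 3 units, time = 9
  J4 runs 3 units, time = 12
  J1 runs 3 units, time = 15
  J2 runs 3 units, time = 18
  J3 runs 3 units, time = 21
  J4 runs 3 units, time = 24
  J1 runs 3 units, time = 27
  J3 runs 3 units, time = 30
  J4 runs 3 units, time = 33
  J3 runs 3 units, time = 36
  J4 runs 1 units, time = 37
  J3 runs 3 units, time = 40
Finish times: [27, 18, 40, 37]
Average turnaround = 122/4 = 30.5

30.5


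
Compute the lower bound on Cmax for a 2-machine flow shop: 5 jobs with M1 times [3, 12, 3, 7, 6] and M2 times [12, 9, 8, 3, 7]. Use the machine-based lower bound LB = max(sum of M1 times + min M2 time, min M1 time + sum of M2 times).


LB1 = sum(M1 times) + min(M2 times) = 31 + 3 = 34
LB2 = min(M1 times) + sum(M2 times) = 3 + 39 = 42
Lower bound = max(LB1, LB2) = max(34, 42) = 42

42


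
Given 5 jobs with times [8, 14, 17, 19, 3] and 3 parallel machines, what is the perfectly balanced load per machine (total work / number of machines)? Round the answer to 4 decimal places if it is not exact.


Total processing time = 8 + 14 + 17 + 19 + 3 = 61
Number of machines = 3
Ideal balanced load = 61 / 3 = 20.3333

20.3333


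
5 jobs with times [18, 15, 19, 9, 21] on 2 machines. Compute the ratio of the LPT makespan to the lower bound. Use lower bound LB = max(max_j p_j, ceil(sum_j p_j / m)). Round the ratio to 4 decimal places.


LPT order: [21, 19, 18, 15, 9]
Machine loads after assignment: [45, 37]
LPT makespan = 45
Lower bound = max(max_job, ceil(total/2)) = max(21, 41) = 41
Ratio = 45 / 41 = 1.0976

1.0976
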